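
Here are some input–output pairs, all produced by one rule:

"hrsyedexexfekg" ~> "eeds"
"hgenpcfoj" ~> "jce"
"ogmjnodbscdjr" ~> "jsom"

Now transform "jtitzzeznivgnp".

gnzi

Rule — keep one character in every 3, starting at position 3 (positions 3rd, 6th, 9th, ...), then reverse the string.
"jtitzzeznivgnp" → "izng" → "gnzi".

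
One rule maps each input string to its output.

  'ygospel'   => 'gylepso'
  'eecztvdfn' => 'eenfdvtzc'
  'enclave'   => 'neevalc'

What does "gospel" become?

Each output is the input with this applied: move the first 2 characters to the end (rotate left by 2), then reverse the string.
For "gospel", step one produces "spelgo"; step two turns that into "ogleps".

ogleps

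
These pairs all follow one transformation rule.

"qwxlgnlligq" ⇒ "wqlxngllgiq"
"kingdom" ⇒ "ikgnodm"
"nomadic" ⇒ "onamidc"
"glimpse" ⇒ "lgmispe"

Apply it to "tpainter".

Each output is the input with this applied: swap each adjacent pair of characters (1↔2, 3↔4, ...).
Doing the same to "tpainter": "ptiatnre".

ptiatnre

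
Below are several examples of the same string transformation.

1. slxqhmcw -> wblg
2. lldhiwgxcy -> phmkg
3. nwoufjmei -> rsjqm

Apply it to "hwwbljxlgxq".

The transformation: shift every letter 4 places forward in the alphabet (wrapping around), then keep every other character starting from the first (positions 1st, 3rd, 5th, ...).
Doing the same to "hwwbljxlgxq": "lapbku".

lapbku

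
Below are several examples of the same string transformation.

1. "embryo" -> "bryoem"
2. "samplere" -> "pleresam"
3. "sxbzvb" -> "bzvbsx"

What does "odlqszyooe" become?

Each output is the input with this applied: swap the front and back halves of the string, then move the last character to the front.
Working it through for "odlqszyooe": intermediate "zyooeodlqs", final "szyooeodlq".

szyooeodlq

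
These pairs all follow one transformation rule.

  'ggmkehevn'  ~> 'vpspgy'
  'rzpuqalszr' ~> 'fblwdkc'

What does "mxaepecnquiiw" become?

papnybftth

Each output is the input with this applied: delete the first 3 characters, then shift every letter 11 places forward in the alphabet (wrapping around).
Working it through for "mxaepecnquiiw": intermediate "epecnquiiw", final "papnybftth".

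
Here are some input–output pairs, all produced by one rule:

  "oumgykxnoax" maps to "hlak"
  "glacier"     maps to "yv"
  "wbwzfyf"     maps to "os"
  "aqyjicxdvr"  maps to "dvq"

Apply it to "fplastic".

The rule is to shift every letter 13 places forward in the alphabet (wrapping around) — i.e. ROT13, then keep one character in every 3, starting at position 2 (positions 2nd, 5th, 8th, ...).
On "fplastic": the first step gives "scynfgvp", and the second then gives "cfp".

cfp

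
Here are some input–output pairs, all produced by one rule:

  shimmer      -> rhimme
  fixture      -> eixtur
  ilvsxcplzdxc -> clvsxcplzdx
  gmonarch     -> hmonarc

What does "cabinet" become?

tabine

Rule — delete the first character, then move the last character to the front.
Starting from "cabinet": after the first operation, "abinet"; after the second, "tabine".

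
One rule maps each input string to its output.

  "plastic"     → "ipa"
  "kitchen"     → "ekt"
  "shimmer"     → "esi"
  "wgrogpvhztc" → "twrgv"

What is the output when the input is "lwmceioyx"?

ylme

The transformation: move the last 3 characters to the front (rotate right by 3), then keep every other character starting from the second (positions 2nd, 4th, 6th, ...).
On "lwmceioyx": the first step gives "oyxlwmcei", and the second then gives "ylme".
(Check on "wgrogpvhztc": → "ztcwgrogpvh" → "twrgv" ✓)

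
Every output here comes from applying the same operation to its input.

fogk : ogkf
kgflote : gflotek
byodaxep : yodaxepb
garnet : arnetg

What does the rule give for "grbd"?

Each output is the input with this applied: move the first character to the end.
So "grbd" becomes "rbdg".

rbdg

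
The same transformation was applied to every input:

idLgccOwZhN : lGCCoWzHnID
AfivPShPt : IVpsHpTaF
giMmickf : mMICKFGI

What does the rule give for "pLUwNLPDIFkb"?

uWnlpdifKBPl

Rule — move the first 2 characters to the end (rotate left by 2), then flip the case of every letter.
Working it through for "pLUwNLPDIFkb": intermediate "UwNLPDIFkbpL", final "uWnlpdifKBPl".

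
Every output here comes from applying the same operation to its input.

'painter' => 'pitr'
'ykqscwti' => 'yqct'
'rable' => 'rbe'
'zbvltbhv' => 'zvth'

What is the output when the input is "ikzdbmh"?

Looking at the pairs, the operation is to keep every other character starting from the first (positions 1st, 3rd, 5th, ...).
On "ikzdbmh" that produces "izbh".

izbh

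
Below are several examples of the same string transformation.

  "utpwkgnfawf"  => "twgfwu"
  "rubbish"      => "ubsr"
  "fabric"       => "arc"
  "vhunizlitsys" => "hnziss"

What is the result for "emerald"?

Looking at the pairs, the operation is to move the first character to the end, then keep every other character starting from the first (positions 1st, 3rd, 5th, ...).
"emerald" → "meralde" → "mrle".

mrle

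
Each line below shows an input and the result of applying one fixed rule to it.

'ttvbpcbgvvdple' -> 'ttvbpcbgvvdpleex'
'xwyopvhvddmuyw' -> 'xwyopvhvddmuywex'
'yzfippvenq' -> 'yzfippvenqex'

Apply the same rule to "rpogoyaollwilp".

rpogoyaollwilpex

Looking at the pairs, the operation is to append "ex".
For "rpogoyaollwilp" the result is "rpogoyaollwilpex".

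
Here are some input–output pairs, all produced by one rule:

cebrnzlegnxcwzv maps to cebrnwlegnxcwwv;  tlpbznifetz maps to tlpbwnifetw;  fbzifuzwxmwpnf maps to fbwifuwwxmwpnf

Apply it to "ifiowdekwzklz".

The pattern: replace every "z" with "w".
Applying that to "ifiowdekwzklz" gives "ifiowdekwwklw".

ifiowdekwwklw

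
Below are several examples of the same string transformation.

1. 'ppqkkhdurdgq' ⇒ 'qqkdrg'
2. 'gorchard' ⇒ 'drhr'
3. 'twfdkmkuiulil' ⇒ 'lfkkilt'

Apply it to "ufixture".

Rule — swap the first and last characters, then keep every other character starting from the first (positions 1st, 3rd, 5th, ...).
Starting from "ufixture": after the first operation, "efixturu"; after the second, "eitr".

eitr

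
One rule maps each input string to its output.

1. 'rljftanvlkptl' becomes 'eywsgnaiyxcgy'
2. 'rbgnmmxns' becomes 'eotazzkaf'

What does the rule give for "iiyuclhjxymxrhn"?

vvlhpyuwklzkeua

The rule is to shift every letter 13 places forward in the alphabet (wrapping around) — i.e. ROT13.
Doing the same to "iiyuclhjxymxrhn": "vvlhpyuwklzkeua".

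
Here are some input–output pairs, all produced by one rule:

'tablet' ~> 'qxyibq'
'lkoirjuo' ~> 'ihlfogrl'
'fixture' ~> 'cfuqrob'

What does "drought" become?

Rule — shift every letter 3 places backward in the alphabet (wrapping around).
Applying that to "drought" gives "aolrdeq".

aolrdeq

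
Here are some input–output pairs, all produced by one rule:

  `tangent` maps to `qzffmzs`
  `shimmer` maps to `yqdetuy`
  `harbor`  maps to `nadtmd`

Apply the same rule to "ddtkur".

wgdppf

The pattern: move the last 3 characters to the front (rotate right by 3), then shift every letter 12 places forward in the alphabet (wrapping around).
So "ddtkur" becomes "wgdppf".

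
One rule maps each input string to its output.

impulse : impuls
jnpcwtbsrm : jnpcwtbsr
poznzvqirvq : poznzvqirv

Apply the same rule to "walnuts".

Looking at the pairs, the operation is to delete the last character.
"walnuts" → "walnut".

walnut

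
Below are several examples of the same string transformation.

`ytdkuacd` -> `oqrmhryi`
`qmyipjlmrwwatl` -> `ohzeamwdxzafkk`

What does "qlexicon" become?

qcbezslw

The pattern: shift every letter 12 places backward in the alphabet (wrapping around), then move the last 3 characters to the front (rotate right by 3).
Working it through for "qlexicon": intermediate "ezslwqcb", final "qcbezslw".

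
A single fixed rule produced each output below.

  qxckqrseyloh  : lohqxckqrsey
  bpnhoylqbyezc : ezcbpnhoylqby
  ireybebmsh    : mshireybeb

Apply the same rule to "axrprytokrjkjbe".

jbeaxrprytokrjk

The rule is to move the last 3 characters to the front (rotate right by 3).
Doing the same to "axrprytokrjkjbe": "jbeaxrprytokrjk".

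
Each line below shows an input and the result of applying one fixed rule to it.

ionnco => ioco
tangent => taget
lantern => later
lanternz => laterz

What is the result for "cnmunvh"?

The rule is to remove every "n".
"cnmunvh" → "cmuvh".

cmuvh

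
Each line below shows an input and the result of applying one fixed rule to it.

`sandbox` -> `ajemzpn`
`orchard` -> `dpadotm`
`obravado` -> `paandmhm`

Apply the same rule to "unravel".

qxgzdmh

The transformation: move the last 2 characters to the front (rotate right by 2), then shift every letter 12 places forward in the alphabet (wrapping around).
On "unravel": the first step gives "elunrav", and the second then gives "qxgzdmh".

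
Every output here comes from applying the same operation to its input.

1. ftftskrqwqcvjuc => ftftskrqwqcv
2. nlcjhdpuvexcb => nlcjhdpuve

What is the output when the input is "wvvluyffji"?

What's happening: delete the last 3 characters.
Doing the same to "wvvluyffji": "wvvluyf".

wvvluyf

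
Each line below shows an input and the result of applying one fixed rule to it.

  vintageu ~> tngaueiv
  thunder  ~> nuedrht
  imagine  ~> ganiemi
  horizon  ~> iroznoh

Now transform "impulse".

upslemi

The transformation: swap each adjacent pair of characters (1↔2, 3↔4, ...), then move the first 2 characters to the end (rotate left by 2).
For "impulse", step one produces "miupsle"; step two turns that into "upslemi".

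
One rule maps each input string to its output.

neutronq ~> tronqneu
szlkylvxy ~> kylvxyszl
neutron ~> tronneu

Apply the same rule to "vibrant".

rantvib

What's happening: move the first 3 characters to the end (rotate left by 3).
On "vibrant" that produces "rantvib".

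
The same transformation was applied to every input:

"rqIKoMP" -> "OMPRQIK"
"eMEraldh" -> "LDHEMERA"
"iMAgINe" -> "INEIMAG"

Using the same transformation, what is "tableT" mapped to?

LETTAB

Looking at the pairs, the operation is to move the last 3 characters to the front (rotate right by 3), then convert every letter to uppercase.
Starting from "tableT": after the first operation, "leTtab"; after the second, "LETTAB".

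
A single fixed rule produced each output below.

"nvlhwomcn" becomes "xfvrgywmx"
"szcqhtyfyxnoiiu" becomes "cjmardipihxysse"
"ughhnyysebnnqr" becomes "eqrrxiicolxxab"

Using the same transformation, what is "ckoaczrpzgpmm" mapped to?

muykmjbzjqzww

What's happening: shift every letter 10 places forward in the alphabet (wrapping around).
Doing the same to "ckoaczrpzgpmm": "muykmjbzjqzww".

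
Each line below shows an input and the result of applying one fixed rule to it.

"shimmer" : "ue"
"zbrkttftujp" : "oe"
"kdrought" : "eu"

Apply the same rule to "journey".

Rule — shift every letter 13 places forward in the alphabet (wrapping around) — i.e. ROT13, then keep only the vowels.
Working it through for "journey": intermediate "wbhearl", final "ea".

ea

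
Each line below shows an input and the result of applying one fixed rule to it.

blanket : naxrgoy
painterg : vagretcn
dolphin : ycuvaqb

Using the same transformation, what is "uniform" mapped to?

vsbezha

Each output is the input with this applied: shift every letter 13 places forward in the alphabet (wrapping around) — i.e. ROT13, then move the first 2 characters to the end (rotate left by 2).
On "uniform" that produces "vsbezha".
(Check on "dolphin": → "qbycuva" → "ycuvaqb" ✓)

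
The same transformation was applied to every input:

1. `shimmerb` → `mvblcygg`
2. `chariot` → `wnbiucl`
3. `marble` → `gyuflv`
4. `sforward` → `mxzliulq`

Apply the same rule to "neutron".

Rule — take characters alternately from the front and the back (1st, last, 2nd, 2nd-last, ...), then shift every letter 6 places backward in the alphabet (wrapping around).
Starting from "neutron": after the first operation, "nneourt"; after the second, "hhyioln".

hhyioln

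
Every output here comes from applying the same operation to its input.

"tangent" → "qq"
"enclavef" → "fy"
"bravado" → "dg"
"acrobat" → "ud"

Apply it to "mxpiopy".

The rule is to keep one character in every 3, starting at position 3 (positions 3rd, 6th, 9th, ...), then shift every letter 3 places forward in the alphabet (wrapping around).
"mxpiopy" → "pp" → "ss".

ss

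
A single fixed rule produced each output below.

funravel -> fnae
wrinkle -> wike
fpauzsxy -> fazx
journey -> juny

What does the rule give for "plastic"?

Looking at the pairs, the operation is to keep every other character starting from the first (positions 1st, 3rd, 5th, ...).
Doing the same to "plastic": "patc".

patc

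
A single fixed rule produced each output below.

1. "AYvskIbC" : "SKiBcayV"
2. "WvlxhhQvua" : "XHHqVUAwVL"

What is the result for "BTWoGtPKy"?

OgTpkYbtw

Rule — move the first 3 characters to the end (rotate left by 3), then flip the case of every letter.
Doing the same to "BTWoGtPKy": "OgTpkYbtw".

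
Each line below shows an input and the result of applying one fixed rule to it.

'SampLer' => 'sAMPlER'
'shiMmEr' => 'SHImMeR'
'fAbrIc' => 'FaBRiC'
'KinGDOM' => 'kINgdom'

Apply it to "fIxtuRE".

FiXTUre

The transformation: flip the case of every letter.
Applying that to "fIxtuRE" gives "FiXTUre".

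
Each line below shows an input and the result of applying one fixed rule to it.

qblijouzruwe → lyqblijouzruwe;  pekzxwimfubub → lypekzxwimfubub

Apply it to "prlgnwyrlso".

In each case the input is transformed by: prepend "ly".
So "prlgnwyrlso" becomes "lyprlgnwyrlso".

lyprlgnwyrlso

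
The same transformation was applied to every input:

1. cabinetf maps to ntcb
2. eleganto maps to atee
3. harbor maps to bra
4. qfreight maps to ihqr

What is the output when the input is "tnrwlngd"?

lgtr

The rule is to swap the front and back halves of the string, then keep every other character starting from the first (positions 1st, 3rd, 5th, ...).
Doing the same to "tnrwlngd": "lgtr".
(Check on "cabinetf": → "netfcabi" → "ntcb" ✓)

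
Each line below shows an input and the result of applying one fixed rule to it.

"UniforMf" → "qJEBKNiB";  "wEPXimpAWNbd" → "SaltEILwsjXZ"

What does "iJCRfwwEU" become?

EfynBSSaq

Each output is the input with this applied: flip the case of every letter, then shift every letter 4 places backward in the alphabet (wrapping around).
Working it through for "iJCRfwwEU": intermediate "IjcrFWWeu", final "EfynBSSaq".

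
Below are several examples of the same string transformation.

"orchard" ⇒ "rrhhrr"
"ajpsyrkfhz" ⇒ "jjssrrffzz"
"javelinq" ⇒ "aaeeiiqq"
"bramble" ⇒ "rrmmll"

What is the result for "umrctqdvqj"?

What's happening: keep every other character starting from the second (positions 2nd, 4th, 6th, ...), then double every character.
Working it through for "umrctqdvqj": intermediate "mcqvj", final "mmccqqvvjj".

mmccqqvvjj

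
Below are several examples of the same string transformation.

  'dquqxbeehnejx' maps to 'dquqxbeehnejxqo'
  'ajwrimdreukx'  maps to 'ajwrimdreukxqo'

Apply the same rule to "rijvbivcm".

What's happening: append "qo".
Applying that to "rijvbivcm" gives "rijvbivcmqo".

rijvbivcmqo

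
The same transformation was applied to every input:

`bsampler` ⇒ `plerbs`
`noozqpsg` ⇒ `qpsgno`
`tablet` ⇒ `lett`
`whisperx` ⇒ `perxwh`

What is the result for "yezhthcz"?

What's happening: swap the front and back halves of the string, then delete the last 2 characters.
Working it through for "yezhthcz": intermediate "thczyezh", final "thczye".
(Check on "tablet": → "lettab" → "lett" ✓)

thczye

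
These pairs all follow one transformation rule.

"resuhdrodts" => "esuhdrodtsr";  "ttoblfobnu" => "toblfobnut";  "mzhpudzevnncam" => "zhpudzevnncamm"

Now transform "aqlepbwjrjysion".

qlepbwjrjysiona

Rule — move the first character to the end.
So "aqlepbwjrjysion" becomes "qlepbwjrjysiona".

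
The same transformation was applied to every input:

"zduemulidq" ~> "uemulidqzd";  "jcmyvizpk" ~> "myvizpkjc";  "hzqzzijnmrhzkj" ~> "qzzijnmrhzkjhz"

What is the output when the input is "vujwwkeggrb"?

Each output is the input with this applied: move the first 2 characters to the end (rotate left by 2).
Doing the same to "vujwwkeggrb": "jwwkeggrbvu".

jwwkeggrbvu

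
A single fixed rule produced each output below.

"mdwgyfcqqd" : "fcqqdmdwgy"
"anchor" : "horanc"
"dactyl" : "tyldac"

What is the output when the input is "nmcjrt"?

The pattern: swap the front and back halves of the string.
On "nmcjrt" that produces "jrtnmc".

jrtnmc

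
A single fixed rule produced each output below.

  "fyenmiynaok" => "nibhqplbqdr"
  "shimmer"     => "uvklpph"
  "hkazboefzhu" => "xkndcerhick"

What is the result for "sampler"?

Each output is the input with this applied: move the last character to the front, then shift every letter 3 places forward in the alphabet (wrapping around).
Working it through for "sampler": intermediate "rsample", final "uvdpsoh".

uvdpsoh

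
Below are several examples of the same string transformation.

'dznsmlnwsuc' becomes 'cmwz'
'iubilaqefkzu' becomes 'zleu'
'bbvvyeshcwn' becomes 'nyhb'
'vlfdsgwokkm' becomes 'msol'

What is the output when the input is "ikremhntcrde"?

dmtk

The transformation: keep one character in every 3, starting at position 2 (positions 2nd, 5th, 8th, ...), then swap the first and last characters.
On "ikremhntcrde": the first step gives "kmtd", and the second then gives "dmtk".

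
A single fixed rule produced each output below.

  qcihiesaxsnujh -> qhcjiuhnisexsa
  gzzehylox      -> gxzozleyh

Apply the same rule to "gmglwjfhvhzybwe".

The pattern: take characters alternately from the front and the back (1st, last, 2nd, 2nd-last, ...).
Doing the same to "gmglwjfhvhzybwe": "gemwgblywzjhfvh".

gemwgblywzjhfvh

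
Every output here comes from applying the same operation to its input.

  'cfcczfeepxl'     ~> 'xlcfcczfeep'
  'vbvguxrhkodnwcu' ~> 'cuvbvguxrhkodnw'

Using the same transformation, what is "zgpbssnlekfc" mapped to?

The transformation: move the last 2 characters to the front (rotate right by 2).
Doing the same to "zgpbssnlekfc": "fczgpbssnlek".

fczgpbssnlek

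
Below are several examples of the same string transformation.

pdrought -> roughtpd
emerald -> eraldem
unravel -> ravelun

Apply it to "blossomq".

Looking at the pairs, the operation is to move the first 2 characters to the end (rotate left by 2).
Applying that to "blossomq" gives "ossomqbl".

ossomqbl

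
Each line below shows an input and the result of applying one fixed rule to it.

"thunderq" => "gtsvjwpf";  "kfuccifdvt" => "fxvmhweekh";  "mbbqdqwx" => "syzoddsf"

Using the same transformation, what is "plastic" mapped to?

vkerncu

What's happening: move the last 3 characters to the front (rotate right by 3), then shift every letter 2 places forward in the alphabet (wrapping around).
For "plastic", step one produces "ticplas"; step two turns that into "vkerncu".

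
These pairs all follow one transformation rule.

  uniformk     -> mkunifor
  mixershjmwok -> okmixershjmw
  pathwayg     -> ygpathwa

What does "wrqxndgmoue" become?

uewrqxndgmo

The rule is to move the last 2 characters to the front (rotate right by 2).
For "wrqxndgmoue" the result is "uewrqxndgmo".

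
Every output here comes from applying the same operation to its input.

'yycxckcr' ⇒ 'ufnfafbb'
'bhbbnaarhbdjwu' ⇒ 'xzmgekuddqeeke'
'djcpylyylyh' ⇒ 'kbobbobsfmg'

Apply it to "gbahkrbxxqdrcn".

qfugtaaeunkdej

In each case the input is transformed by: shift every letter 3 places forward in the alphabet (wrapping around), then reverse the string.
Working it through for "gbahkrbxxqdrcn": intermediate "jedknueaatgufq", final "qfugtaaeunkdej".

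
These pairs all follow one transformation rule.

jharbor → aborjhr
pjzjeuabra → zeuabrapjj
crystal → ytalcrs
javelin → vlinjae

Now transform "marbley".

rleymab

The pattern: move the first 3 characters to the end (rotate left by 3), then swap the first and last characters.
Doing the same to "marbley": "rleymab".
(Check on "jharbor": → "rborjha" → "aborjhr" ✓)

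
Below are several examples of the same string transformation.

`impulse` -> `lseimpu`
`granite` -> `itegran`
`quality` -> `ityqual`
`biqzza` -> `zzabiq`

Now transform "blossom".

Rule — move the last 3 characters to the front (rotate right by 3).
On "blossom" that produces "somblos".

somblos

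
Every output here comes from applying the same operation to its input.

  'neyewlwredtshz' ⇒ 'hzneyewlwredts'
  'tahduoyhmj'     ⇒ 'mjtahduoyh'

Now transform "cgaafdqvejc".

jccgaafdqve

The rule is to move the last 2 characters to the front (rotate right by 2).
So "cgaafdqvejc" becomes "jccgaafdqve".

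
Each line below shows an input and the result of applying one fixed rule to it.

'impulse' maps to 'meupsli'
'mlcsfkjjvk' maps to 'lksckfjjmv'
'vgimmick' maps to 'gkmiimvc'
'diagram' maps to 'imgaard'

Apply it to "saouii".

What's happening: swap the first and last characters, then swap each adjacent pair of characters (1↔2, 3↔4, ...).
Working it through for "saouii": intermediate "iaouis", final "aiuosi".
(Check on "mlcsfkjjvk": → "klcsfkjjvm" → "lksckfjjmv" ✓)

aiuosi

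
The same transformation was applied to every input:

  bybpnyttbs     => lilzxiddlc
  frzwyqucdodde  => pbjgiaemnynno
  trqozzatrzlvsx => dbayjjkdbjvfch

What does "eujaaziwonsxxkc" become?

oetkkjsgyxchhum

In each case the input is transformed by: shift every letter 10 places forward in the alphabet (wrapping around).
On "eujaaziwonsxxkc" that produces "oetkkjsgyxchhum".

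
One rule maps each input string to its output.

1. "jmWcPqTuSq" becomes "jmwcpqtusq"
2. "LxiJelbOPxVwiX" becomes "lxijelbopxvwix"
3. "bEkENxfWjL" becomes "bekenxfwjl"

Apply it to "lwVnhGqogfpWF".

Each output is the input with this applied: convert every letter to lowercase.
So "lwVnhGqogfpWF" becomes "lwvnhgqogfpwf".

lwvnhgqogfpwf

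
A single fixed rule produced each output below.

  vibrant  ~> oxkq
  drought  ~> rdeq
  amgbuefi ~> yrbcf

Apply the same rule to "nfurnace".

okxzb

The pattern: shift every letter 3 places backward in the alphabet (wrapping around), then delete the first 3 characters.
For "nfurnace", step one produces "kcrokxzb"; step two turns that into "okxzb".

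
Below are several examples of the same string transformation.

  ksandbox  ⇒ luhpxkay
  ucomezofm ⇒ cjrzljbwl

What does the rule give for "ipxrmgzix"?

fufmuojdw

Looking at the pairs, the operation is to shift every letter 3 places backward in the alphabet (wrapping around), then move the last 2 characters to the front (rotate right by 2).
Applying both steps to "ipxrmgzix": "fmuojdwfu", then "fufmuojdw".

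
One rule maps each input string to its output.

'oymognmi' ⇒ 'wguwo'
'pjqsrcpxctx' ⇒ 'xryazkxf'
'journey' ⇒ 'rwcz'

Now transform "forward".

nwze

The transformation: shift every letter 8 places forward in the alphabet (wrapping around), then delete the last 3 characters.
On "forward": the first step gives "nwzeizl", and the second then gives "nwze".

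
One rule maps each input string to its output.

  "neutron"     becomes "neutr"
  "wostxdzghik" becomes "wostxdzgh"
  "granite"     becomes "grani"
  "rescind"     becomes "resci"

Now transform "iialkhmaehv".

The transformation: delete the last 2 characters.
Doing the same to "iialkhmaehv": "iialkhmae".

iialkhmae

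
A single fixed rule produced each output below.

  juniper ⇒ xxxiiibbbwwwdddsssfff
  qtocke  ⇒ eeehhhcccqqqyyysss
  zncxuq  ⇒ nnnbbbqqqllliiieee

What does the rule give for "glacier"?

uuuzzzoooqqqwwwsssfff

What's happening: repeat every character 3 times, then shift every letter 12 places backward in the alphabet (wrapping around).
On "glacier": the first step gives "ggglllaaaccciiieeerrr", and the second then gives "uuuzzzoooqqqwwwsssfff".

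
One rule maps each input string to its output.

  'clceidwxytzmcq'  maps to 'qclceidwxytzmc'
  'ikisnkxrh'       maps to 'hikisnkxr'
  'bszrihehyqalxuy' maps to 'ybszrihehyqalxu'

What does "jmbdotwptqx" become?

xjmbdotwptq

Each output is the input with this applied: move the last character to the front.
So "jmbdotwptqx" becomes "xjmbdotwptq".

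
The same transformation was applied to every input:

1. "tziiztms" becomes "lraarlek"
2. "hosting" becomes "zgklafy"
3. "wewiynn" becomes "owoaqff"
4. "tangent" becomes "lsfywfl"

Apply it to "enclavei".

The rule is to shift every letter 8 places backward in the alphabet (wrapping around).
For "enclavei" the result is "wfudsnwa".

wfudsnwa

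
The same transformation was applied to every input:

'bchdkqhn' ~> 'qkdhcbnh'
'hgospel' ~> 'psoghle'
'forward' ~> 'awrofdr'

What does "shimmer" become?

The rule is to reverse the string, then move the first 2 characters to the end (rotate left by 2).
Starting from "shimmer": after the first operation, "remmihs"; after the second, "mmihsre".

mmihsre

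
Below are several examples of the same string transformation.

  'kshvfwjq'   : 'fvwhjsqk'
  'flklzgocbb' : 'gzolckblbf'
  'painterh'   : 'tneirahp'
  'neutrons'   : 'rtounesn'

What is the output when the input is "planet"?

Looking at the pairs, the operation is to swap the front and back halves of the string, then take characters alternately from the front and the back (1st, last, 2nd, 2nd-last, ...).
Applying both steps to "planet": "netpla", then "naeltp".
(Check on "kshvfwjq": → "fwjqkshv" → "fvwhjsqk" ✓)

naeltp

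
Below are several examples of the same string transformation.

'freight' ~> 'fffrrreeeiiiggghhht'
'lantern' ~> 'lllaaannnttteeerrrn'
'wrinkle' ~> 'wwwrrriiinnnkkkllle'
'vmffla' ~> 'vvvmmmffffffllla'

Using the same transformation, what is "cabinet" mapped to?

cccaaabbbiiinnneeet

The pattern: repeat every character 3 times, then delete the last 2 characters.
Applying both steps to "cabinet": "cccaaabbbiiinnneeettt", then "cccaaabbbiiinnneeet".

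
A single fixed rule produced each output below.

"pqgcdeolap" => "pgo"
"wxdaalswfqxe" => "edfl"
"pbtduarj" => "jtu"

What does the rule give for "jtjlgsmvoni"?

ijvs

Looking at the pairs, the operation is to take characters alternately from the front and the back (1st, last, 2nd, 2nd-last, ...), then keep one character in every 3, starting at position 2 (positions 2nd, 5th, 8th, ...).
For "jtjlgsmvoni", step one produces "jitnjolvgms"; step two turns that into "ijvs".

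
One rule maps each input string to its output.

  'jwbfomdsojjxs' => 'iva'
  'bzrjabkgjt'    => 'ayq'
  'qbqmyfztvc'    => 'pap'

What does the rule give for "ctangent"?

Each output is the input with this applied: shift every letter 1 place backward in the alphabet (wrapping around), then keep only the first 3 characters.
Working it through for "ctangent": intermediate "bszmfdms", final "bsz".
(Check on "qbqmyfztvc": → "paplxeysub" → "pap" ✓)

bsz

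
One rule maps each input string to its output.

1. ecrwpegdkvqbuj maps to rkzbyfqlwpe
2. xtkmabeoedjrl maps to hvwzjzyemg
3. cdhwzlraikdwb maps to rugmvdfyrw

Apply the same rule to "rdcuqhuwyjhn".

What's happening: delete the first 3 characters, then shift every letter 5 places backward in the alphabet (wrapping around).
On "rdcuqhuwyjhn": the first step gives "uqhuwyjhn", and the second then gives "plcprteci".

plcprteci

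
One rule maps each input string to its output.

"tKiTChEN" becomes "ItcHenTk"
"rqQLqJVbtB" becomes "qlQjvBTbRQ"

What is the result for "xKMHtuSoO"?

Looking at the pairs, the operation is to move the first 2 characters to the end (rotate left by 2), then flip the case of every letter.
Working it through for "xKMHtuSoO": intermediate "MHtuSoOxK", final "mhTUsOoXk".

mhTUsOoXk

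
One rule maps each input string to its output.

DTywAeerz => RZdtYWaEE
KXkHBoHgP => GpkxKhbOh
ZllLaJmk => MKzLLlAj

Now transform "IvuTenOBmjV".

JviVUtENobM

What's happening: move the last 2 characters to the front (rotate right by 2), then flip the case of every letter.
Applying both steps to "IvuTenOBmjV": "jVIvuTenOBm", then "JviVUtENobM".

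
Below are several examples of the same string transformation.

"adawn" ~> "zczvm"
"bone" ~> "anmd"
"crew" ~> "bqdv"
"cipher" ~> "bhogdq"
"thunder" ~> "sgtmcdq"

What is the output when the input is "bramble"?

Each output is the input with this applied: shift every letter 1 place backward in the alphabet (wrapping around).
Applying that to "bramble" gives "aqzlakd".

aqzlakd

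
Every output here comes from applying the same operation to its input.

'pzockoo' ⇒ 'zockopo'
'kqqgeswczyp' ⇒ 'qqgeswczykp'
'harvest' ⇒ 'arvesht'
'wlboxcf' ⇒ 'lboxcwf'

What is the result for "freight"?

The pattern: swap the first and last characters, then move the first character to the end.
"freight" → "reighft".

reighft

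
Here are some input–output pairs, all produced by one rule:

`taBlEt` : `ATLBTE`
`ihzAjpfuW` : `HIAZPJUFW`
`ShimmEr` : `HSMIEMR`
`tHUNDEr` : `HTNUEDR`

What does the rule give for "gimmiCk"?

Rule — swap each adjacent pair of characters (1↔2, 3↔4, ...), then convert every letter to uppercase.
On "gimmiCk": the first step gives "igmmCik", and the second then gives "IGMMCIK".

IGMMCIK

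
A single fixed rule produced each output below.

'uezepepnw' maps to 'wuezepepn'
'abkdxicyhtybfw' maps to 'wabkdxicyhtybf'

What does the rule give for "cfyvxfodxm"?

mcfyvxfodx

Each output is the input with this applied: move the last character to the front.
For "cfyvxfodxm" the result is "mcfyvxfodx".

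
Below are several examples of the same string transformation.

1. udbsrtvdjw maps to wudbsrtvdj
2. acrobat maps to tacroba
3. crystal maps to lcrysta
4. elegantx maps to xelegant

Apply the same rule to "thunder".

rthunde

In each case the input is transformed by: move the last character to the front.
On "thunder" that produces "rthunde".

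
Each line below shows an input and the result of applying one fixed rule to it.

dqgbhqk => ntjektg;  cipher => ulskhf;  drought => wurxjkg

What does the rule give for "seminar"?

What's happening: shift every letter 3 places forward in the alphabet (wrapping around), then swap the first and last characters.
For "seminar", step one produces "vhplqdu"; step two turns that into "uhplqdv".
(Check on "cipher": → "flskhu" → "ulskhf" ✓)

uhplqdv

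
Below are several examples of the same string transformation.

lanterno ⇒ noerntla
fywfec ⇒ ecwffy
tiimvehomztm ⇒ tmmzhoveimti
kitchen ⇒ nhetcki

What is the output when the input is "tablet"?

etblta

Rule — swap each adjacent pair of characters (1↔2, 3↔4, ...), then reverse the string.
"tablet" → "atlbte" → "etblta".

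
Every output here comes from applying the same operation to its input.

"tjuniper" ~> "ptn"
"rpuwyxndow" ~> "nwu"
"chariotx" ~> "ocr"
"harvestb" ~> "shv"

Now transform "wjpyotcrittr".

rtjo

In each case the input is transformed by: swap the front and back halves of the string, then keep one character in every 3, starting at position 2 (positions 2nd, 5th, 8th, ...).
On "wjpyotcrittr": the first step gives "crittrwjpyot", and the second then gives "rtjo".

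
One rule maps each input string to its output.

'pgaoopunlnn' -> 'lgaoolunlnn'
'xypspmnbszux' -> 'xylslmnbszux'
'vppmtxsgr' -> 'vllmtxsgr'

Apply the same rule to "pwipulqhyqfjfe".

Looking at the pairs, the operation is to replace every "p" with "l".
On "pwipulqhyqfjfe" that produces "lwilulqhyqfjfe".

lwilulqhyqfjfe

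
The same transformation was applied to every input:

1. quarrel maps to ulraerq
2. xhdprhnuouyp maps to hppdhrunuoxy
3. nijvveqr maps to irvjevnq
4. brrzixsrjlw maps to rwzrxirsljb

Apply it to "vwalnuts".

wslaunvt

What's happening: swap the first and last characters, then swap each adjacent pair of characters (1↔2, 3↔4, ...).
"vwalnuts" → "swalnutv" → "wslaunvt".
(Check on "quarrel": → "luarreq" → "ulraerq" ✓)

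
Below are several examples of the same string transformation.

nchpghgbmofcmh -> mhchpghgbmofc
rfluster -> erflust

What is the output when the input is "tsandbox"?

The pattern: delete the first character, then move the last 2 characters to the front (rotate right by 2).
On "tsandbox": the first step gives "sandbox", and the second then gives "oxsandb".
(Check on "nchpghgbmofcmh": → "chpghgbmofcmh" → "mhchpghgbmofc" ✓)

oxsandb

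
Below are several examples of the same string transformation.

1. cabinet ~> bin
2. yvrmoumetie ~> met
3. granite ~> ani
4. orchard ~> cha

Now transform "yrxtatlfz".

atl

Rule — move the last 2 characters to the front (rotate right by 2), then keep only the last 3 characters.
On "yrxtatlfz": the first step gives "fzyrxtatl", and the second then gives "atl".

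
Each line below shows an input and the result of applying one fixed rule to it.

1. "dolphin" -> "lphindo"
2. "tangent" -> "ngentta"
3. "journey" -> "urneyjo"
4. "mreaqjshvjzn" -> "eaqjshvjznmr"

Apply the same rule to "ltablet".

abletlt

The pattern: move the first 2 characters to the end (rotate left by 2).
Doing the same to "ltablet": "abletlt".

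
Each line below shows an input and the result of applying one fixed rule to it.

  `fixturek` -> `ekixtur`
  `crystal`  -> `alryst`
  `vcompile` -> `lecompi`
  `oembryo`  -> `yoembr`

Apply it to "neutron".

What's happening: delete the first character, then move the last 2 characters to the front (rotate right by 2).
Starting from "neutron": after the first operation, "eutron"; after the second, "oneutr".

oneutr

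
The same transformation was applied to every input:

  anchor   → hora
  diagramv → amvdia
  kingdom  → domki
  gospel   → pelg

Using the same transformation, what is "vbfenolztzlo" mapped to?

zlovbfenol

The rule is to move the last 3 characters to the front (rotate right by 3), then delete the last 2 characters.
"vbfenolztzlo" → "zlovbfenol".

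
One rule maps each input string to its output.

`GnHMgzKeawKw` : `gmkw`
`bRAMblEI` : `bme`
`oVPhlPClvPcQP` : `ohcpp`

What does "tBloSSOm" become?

In each case the input is transformed by: keep one character in every 3, starting at position 1 (positions 1st, 4th, 7th, ...), then convert every letter to lowercase.
Starting from "tBloSSOm": after the first operation, "toO"; after the second, "too".

too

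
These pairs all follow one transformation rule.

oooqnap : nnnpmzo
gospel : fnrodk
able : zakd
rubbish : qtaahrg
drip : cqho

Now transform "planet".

What's happening: shift every letter 1 place backward in the alphabet (wrapping around).
Doing the same to "planet": "okzmds".

okzmds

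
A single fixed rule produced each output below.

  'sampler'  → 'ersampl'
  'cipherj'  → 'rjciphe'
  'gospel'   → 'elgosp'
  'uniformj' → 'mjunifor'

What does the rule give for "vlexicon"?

onvlexic

The pattern: move the last 2 characters to the front (rotate right by 2).
Applying that to "vlexicon" gives "onvlexic".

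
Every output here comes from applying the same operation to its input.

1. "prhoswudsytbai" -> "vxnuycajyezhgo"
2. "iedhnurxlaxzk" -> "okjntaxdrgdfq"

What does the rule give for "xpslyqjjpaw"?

The rule is to shift every letter 6 places forward in the alphabet (wrapping around).
Applying that to "xpslyqjjpaw" gives "dvyrewppvgc".

dvyrewppvgc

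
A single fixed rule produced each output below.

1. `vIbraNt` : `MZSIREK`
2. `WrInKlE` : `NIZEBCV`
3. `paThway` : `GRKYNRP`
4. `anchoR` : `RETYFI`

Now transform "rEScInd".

The transformation: shift every letter 9 places backward in the alphabet (wrapping around), then convert every letter to uppercase.
On "rEScInd": the first step gives "iVJtZeu", and the second then gives "IVJTZEU".

IVJTZEU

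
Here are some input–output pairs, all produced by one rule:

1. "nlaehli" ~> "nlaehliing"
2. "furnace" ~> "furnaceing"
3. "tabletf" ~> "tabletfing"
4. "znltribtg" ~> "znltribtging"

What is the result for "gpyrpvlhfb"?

What's happening: append "ing".
Applying that to "gpyrpvlhfb" gives "gpyrpvlhfbing".

gpyrpvlhfbing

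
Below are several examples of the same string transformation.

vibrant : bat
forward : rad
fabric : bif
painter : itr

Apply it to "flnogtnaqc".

ngnqf

The pattern: move the first character to the end, then keep every other character starting from the second (positions 2nd, 4th, 6th, ...).
On "flnogtnaqc": the first step gives "lnogtnaqcf", and the second then gives "ngnqf".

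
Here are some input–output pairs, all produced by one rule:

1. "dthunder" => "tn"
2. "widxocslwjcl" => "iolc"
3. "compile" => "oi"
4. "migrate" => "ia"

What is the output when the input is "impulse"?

What's happening: move the last character to the front, then keep one character in every 3, starting at position 3 (positions 3rd, 6th, 9th, ...).
Starting from "impulse": after the first operation, "eimpuls"; after the second, "ml".

ml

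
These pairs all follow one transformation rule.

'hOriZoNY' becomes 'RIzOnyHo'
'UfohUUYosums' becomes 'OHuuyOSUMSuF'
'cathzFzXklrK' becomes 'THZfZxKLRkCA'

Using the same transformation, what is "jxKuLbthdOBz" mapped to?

kUlBTHDobZJX

Rule — flip the case of every letter, then move the first 2 characters to the end (rotate left by 2).
For "jxKuLbthdOBz", step one produces "JXkUlBTHDobZ"; step two turns that into "kUlBTHDobZJX".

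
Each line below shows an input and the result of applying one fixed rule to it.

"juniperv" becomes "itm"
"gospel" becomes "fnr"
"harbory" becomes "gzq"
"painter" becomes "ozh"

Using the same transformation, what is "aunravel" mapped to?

ztm

What's happening: shift every letter 1 place backward in the alphabet (wrapping around), then keep only the first 3 characters.
"aunravel" → "ztm".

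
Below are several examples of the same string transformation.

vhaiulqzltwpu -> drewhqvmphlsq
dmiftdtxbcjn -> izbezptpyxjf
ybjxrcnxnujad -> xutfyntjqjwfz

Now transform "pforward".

blnkwszn

The pattern: swap each adjacent pair of characters (1↔2, 3↔4, ...), then shift every letter 4 places backward in the alphabet (wrapping around).
Working it through for "pforward": intermediate "fproawdr", final "blnkwszn".
(Check on "dmiftdtxbcjn": → "mdfidtxtcbnj" → "izbezptpyxjf" ✓)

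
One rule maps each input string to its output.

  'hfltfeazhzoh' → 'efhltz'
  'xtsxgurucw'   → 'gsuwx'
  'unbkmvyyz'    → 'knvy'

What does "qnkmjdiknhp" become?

Looking at the pairs, the operation is to sort the characters into alphabetical order, then keep every other character starting from the second (positions 2nd, 4th, 6th, ...).
Starting from "qnkmjdiknhp": after the first operation, "dhijkkmnnpq"; after the second, "hjknp".

hjknp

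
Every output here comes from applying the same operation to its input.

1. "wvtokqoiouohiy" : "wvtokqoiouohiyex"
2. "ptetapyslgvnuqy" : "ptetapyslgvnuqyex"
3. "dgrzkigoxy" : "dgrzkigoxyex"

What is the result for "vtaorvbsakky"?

Rule — append "ex".
For "vtaorvbsakky" the result is "vtaorvbsakkyex".

vtaorvbsakkyex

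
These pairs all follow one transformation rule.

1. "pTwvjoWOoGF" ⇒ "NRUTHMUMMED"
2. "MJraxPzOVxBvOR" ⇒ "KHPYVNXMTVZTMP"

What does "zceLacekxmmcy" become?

In each case the input is transformed by: shift every letter 2 places backward in the alphabet (wrapping around), then convert every letter to uppercase.
Starting from "zceLacekxmmcy": after the first operation, "xacJyacivkkaw"; after the second, "XACJYACIVKKAW".

XACJYACIVKKAW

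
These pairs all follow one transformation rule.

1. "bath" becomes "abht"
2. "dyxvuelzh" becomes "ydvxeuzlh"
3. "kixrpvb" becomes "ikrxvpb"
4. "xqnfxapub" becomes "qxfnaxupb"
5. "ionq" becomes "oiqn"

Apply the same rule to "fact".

aftc

What's happening: swap each adjacent pair of characters (1↔2, 3↔4, ...).
Doing the same to "fact": "aftc".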